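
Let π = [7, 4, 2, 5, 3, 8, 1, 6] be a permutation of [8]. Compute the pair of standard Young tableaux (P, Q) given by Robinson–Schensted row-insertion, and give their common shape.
P = [1, 3, 6] / [2, 5, 8] / [4] / [7];  Q = [1, 4, 6] / [2, 5, 8] / [3] / [7];  common shape = (3, 3, 1, 1)

Row-insert the values π_1, π_2, … into P one at a time, bumping the leftmost entry strictly greater than the inserted value down to the next row. The recording tableau Q records, in position (i, j), the step at which that cell was added to P.
  Insert 7 (step 1): P = [7];  Q = [1]
  Insert 4 (step 2): P = [4] / [7];  Q = [1] / [2]
  Insert 2 (step 3): P = [2] / [4] / [7];  Q = [1] / [2] / [3]
  Insert 5 (step 4): P = [2, 5] / [4] / [7];  Q = [1, 4] / [2] / [3]
  Insert 3 (step 5): P = [2, 3] / [4, 5] / [7];  Q = [1, 4] / [2, 5] / [3]
  Insert 8 (step 6): P = [2, 3, 8] / [4, 5] / [7];  Q = [1, 4, 6] / [2, 5] / [3]
  Insert 1 (step 7): P = [1, 3, 8] / [2, 5] / [4] / [7];  Q = [1, 4, 6] / [2, 5] / [3] / [7]
  Insert 6 (step 8): P = [1, 3, 6] / [2, 5, 8] / [4] / [7];  Q = [1, 4, 6] / [2, 5, 8] / [3] / [7]
Final shape: (3, 3, 1, 1).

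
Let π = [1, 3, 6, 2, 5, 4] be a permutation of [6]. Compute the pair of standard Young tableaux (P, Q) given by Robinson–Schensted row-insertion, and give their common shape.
P = [1, 2, 4] / [3, 5] / [6];  Q = [1, 2, 3] / [4, 5] / [6];  common shape = (3, 2, 1)

Row-insert the values π_1, π_2, … into P one at a time, bumping the leftmost entry strictly greater than the inserted value down to the next row. The recording tableau Q records, in position (i, j), the step at which that cell was added to P.
  Insert 1 (step 1): P = [1];  Q = [1]
  Insert 3 (step 2): P = [1, 3];  Q = [1, 2]
  Insert 6 (step 3): P = [1, 3, 6];  Q = [1, 2, 3]
  Insert 2 (step 4): P = [1, 2, 6] / [3];  Q = [1, 2, 3] / [4]
  Insert 5 (step 5): P = [1, 2, 5] / [3, 6];  Q = [1, 2, 3] / [4, 5]
  Insert 4 (step 6): P = [1, 2, 4] / [3, 5] / [6];  Q = [1, 2, 3] / [4, 5] / [6]
Final shape: (3, 2, 1).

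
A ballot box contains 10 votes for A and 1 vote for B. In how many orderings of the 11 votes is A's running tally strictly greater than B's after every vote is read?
Strict-lead orderings = 9

Total orderings of the 11 votes with 10 for A: C(11, 10) = 11. By the Bertrand ballot formula (Cycle Lemma / reflection principle), the number of orderings in which A is strictly ahead of B throughout is (p − q)/(p + q) · C(p + q, p) = (10 − 1)/(10 + 1) · 11 = 9.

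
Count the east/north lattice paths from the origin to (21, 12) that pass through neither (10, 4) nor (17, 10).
Number of paths = 178381203

Inclusion–exclusion. Total paths: C(33, 21) = 354817320. Through P₁: C(14, 10)·C(19, 11) = 75657582. Through P₂: C(27, 17)·C(6, 4) = 126544275. Since P₁ is strictly southwest of P₂, a monotone path through both must visit P₁ then P₂; paths through both = C(14, 10)·C(13, 7)·C(6, 4) = 25765740. Avoid both = 354817320 − 75657582 − 126544275 + 25765740 = 178381203.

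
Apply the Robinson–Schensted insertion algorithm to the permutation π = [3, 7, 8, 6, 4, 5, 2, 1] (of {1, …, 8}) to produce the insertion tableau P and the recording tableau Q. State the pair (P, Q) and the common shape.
P = [1, 4, 5] / [2, 8] / [3] / [6] / [7];  Q = [1, 2, 3] / [4, 6] / [5] / [7] / [8];  common shape = (3, 2, 1, 1, 1)

Row-insert the values π_1, π_2, … into P one at a time, bumping the leftmost entry strictly greater than the inserted value down to the next row. The recording tableau Q records, in position (i, j), the step at which that cell was added to P.
  Insert 3 (step 1): P = [3];  Q = [1]
  Insert 7 (step 2): P = [3, 7];  Q = [1, 2]
  Insert 8 (step 3): P = [3, 7, 8];  Q = [1, 2, 3]
  Insert 6 (step 4): P = [3, 6, 8] / [7];  Q = [1, 2, 3] / [4]
  Insert 4 (step 5): P = [3, 4, 8] / [6] / [7];  Q = [1, 2, 3] / [4] / [5]
  Insert 5 (step 6): P = [3, 4, 5] / [6, 8] / [7];  Q = [1, 2, 3] / [4, 6] / [5]
  Insert 2 (step 7): P = [2, 4, 5] / [3, 8] / [6] / [7];  Q = [1, 2, 3] / [4, 6] / [5] / [7]
  Insert 1 (step 8): P = [1, 4, 5] / [2, 8] / [3] / [6] / [7];  Q = [1, 2, 3] / [4, 6] / [5] / [7] / [8]
Final shape: (3, 2, 1, 1, 1).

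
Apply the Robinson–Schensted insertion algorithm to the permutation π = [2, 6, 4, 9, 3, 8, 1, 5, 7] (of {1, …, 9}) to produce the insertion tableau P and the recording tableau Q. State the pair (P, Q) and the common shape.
P = [1, 3, 5, 7] / [2, 8] / [4, 9] / [6];  Q = [1, 2, 4, 9] / [3, 6] / [5, 8] / [7];  common shape = (4, 2, 2, 1)

Row-insert the values π_1, π_2, … into P one at a time, bumping the leftmost entry strictly greater than the inserted value down to the next row. The recording tableau Q records, in position (i, j), the step at which that cell was added to P.
  Insert 2 (step 1): P = [2];  Q = [1]
  Insert 6 (step 2): P = [2, 6];  Q = [1, 2]
  Insert 4 (step 3): P = [2, 4] / [6];  Q = [1, 2] / [3]
  Insert 9 (step 4): P = [2, 4, 9] / [6];  Q = [1, 2, 4] / [3]
  Insert 3 (step 5): P = [2, 3, 9] / [4] / [6];  Q = [1, 2, 4] / [3] / [5]
  Insert 8 (step 6): P = [2, 3, 8] / [4, 9] / [6];  Q = [1, 2, 4] / [3, 6] / [5]
  Insert 1 (step 7): P = [1, 3, 8] / [2, 9] / [4] / [6];  Q = [1, 2, 4] / [3, 6] / [5] / [7]
  Insert 5 (step 8): P = [1, 3, 5] / [2, 8] / [4, 9] / [6];  Q = [1, 2, 4] / [3, 6] / [5, 8] / [7]
  Insert 7 (step 9): P = [1, 3, 5, 7] / [2, 8] / [4, 9] / [6];  Q = [1, 2, 4, 9] / [3, 6] / [5, 8] / [7]
Final shape: (4, 2, 2, 1).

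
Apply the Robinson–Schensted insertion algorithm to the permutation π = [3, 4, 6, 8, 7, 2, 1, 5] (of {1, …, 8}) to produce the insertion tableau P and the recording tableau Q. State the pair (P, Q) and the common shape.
P = [1, 4, 5, 7] / [2, 6] / [3] / [8];  Q = [1, 2, 3, 4] / [5, 8] / [6] / [7];  common shape = (4, 2, 1, 1)

Row-insert the values π_1, π_2, … into P one at a time, bumping the leftmost entry strictly greater than the inserted value down to the next row. The recording tableau Q records, in position (i, j), the step at which that cell was added to P.
  Insert 3 (step 1): P = [3];  Q = [1]
  Insert 4 (step 2): P = [3, 4];  Q = [1, 2]
  Insert 6 (step 3): P = [3, 4, 6];  Q = [1, 2, 3]
  Insert 8 (step 4): P = [3, 4, 6, 8];  Q = [1, 2, 3, 4]
  Insert 7 (step 5): P = [3, 4, 6, 7] / [8];  Q = [1, 2, 3, 4] / [5]
  Insert 2 (step 6): P = [2, 4, 6, 7] / [3] / [8];  Q = [1, 2, 3, 4] / [5] / [6]
  Insert 1 (step 7): P = [1, 4, 6, 7] / [2] / [3] / [8];  Q = [1, 2, 3, 4] / [5] / [6] / [7]
  Insert 5 (step 8): P = [1, 4, 5, 7] / [2, 6] / [3] / [8];  Q = [1, 2, 3, 4] / [5, 8] / [6] / [7]
Final shape: (4, 2, 1, 1).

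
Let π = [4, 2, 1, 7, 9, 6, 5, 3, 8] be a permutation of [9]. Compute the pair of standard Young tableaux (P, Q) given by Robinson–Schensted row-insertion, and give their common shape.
P = [1, 3, 8] / [2, 5, 9] / [4, 6] / [7];  Q = [1, 4, 5] / [2, 6, 9] / [3, 7] / [8];  common shape = (3, 3, 2, 1)

Row-insert the values π_1, π_2, … into P one at a time, bumping the leftmost entry strictly greater than the inserted value down to the next row. The recording tableau Q records, in position (i, j), the step at which that cell was added to P.
  Insert 4 (step 1): P = [4];  Q = [1]
  Insert 2 (step 2): P = [2] / [4];  Q = [1] / [2]
  Insert 1 (step 3): P = [1] / [2] / [4];  Q = [1] / [2] / [3]
  Insert 7 (step 4): P = [1, 7] / [2] / [4];  Q = [1, 4] / [2] / [3]
  Insert 9 (step 5): P = [1, 7, 9] / [2] / [4];  Q = [1, 4, 5] / [2] / [3]
  Insert 6 (step 6): P = [1, 6, 9] / [2, 7] / [4];  Q = [1, 4, 5] / [2, 6] / [3]
  Insert 5 (step 7): P = [1, 5, 9] / [2, 6] / [4, 7];  Q = [1, 4, 5] / [2, 6] / [3, 7]
  Insert 3 (step 8): P = [1, 3, 9] / [2, 5] / [4, 6] / [7];  Q = [1, 4, 5] / [2, 6] / [3, 7] / [8]
  Insert 8 (step 9): P = [1, 3, 8] / [2, 5, 9] / [4, 6] / [7];  Q = [1, 4, 5] / [2, 6, 9] / [3, 7] / [8]
Final shape: (3, 3, 2, 1).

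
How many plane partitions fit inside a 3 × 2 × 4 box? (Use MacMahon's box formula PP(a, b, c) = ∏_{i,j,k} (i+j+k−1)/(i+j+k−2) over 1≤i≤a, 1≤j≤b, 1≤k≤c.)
PP(3, 2, 4) = 490

Evaluate the triple product over i = 1..3, j = 1..2, k = 1..4. The factors are (2/1) · (3/2) · (4/3) · (5/4) · (3/2) · (4/3) · (5/4) · (6/5) · … (24 factors total). The numerators and denominators telescope so the product is an integer; carrying out the multiplication exactly gives PP(3, 2, 4) = 490.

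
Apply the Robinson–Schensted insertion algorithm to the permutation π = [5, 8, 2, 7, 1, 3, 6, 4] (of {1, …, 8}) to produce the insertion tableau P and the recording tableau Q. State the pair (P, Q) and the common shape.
P = [1, 3, 4] / [2, 6] / [5, 7] / [8];  Q = [1, 2, 7] / [3, 4] / [5, 6] / [8];  common shape = (3, 2, 2, 1)

Row-insert the values π_1, π_2, … into P one at a time, bumping the leftmost entry strictly greater than the inserted value down to the next row. The recording tableau Q records, in position (i, j), the step at which that cell was added to P.
  Insert 5 (step 1): P = [5];  Q = [1]
  Insert 8 (step 2): P = [5, 8];  Q = [1, 2]
  Insert 2 (step 3): P = [2, 8] / [5];  Q = [1, 2] / [3]
  Insert 7 (step 4): P = [2, 7] / [5, 8];  Q = [1, 2] / [3, 4]
  Insert 1 (step 5): P = [1, 7] / [2, 8] / [5];  Q = [1, 2] / [3, 4] / [5]
  Insert 3 (step 6): P = [1, 3] / [2, 7] / [5, 8];  Q = [1, 2] / [3, 4] / [5, 6]
  Insert 6 (step 7): P = [1, 3, 6] / [2, 7] / [5, 8];  Q = [1, 2, 7] / [3, 4] / [5, 6]
  Insert 4 (step 8): P = [1, 3, 4] / [2, 6] / [5, 7] / [8];  Q = [1, 2, 7] / [3, 4] / [5, 6] / [8]
Final shape: (3, 2, 2, 1).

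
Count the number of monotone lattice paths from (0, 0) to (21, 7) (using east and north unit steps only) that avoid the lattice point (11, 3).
Number of paths = 819676

Total paths from (0, 0) to (21, 7): C(28, 21) = 1184040. Paths through (11, 3): (paths (0, 0) → (11, 3)) × (paths (11, 3) → (21, 7)) = C(14, 11) · C(14, 10) = 364 · 1001 = 364364. Avoidance count = 1184040 − 364364 = 819676.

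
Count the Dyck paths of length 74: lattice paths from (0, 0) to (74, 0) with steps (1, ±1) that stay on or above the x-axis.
C_37 = 45950804324621742364

These Dyck paths are counted by the Catalan number C_n = (1/(n + 1)) · C(2n, n). For n = 37: C_37 = (1/38) · C(74, 37) = 1746130564335626209832/38 = 45950804324621742364.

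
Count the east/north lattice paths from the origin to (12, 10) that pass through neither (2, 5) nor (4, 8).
Number of paths = 570758

Inclusion–exclusion. Total paths: C(22, 12) = 646646. Through P₁: C(7, 2)·C(15, 10) = 63063. Through P₂: C(12, 4)·C(10, 8) = 22275. Since P₁ is strictly southwest of P₂, a monotone path through both must visit P₁ then P₂; paths through both = C(7, 2)·C(5, 2)·C(10, 8) = 9450. Avoid both = 646646 − 63063 − 22275 + 9450 = 570758.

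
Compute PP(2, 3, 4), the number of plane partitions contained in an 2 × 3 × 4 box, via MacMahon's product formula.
PP(2, 3, 4) = 490

Evaluate the triple product over i = 1..2, j = 1..3, k = 1..4. The factors are (2/1) · (3/2) · (4/3) · (5/4) · (3/2) · (4/3) · (5/4) · (6/5) · … (24 factors total). The numerators and denominators telescope so the product is an integer; carrying out the multiplication exactly gives PP(2, 3, 4) = 490.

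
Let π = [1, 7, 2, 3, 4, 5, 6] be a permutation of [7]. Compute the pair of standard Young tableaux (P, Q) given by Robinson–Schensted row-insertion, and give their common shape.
P = [1, 2, 3, 4, 5, 6] / [7];  Q = [1, 2, 4, 5, 6, 7] / [3];  common shape = (6, 1)

Row-insert the values π_1, π_2, … into P one at a time, bumping the leftmost entry strictly greater than the inserted value down to the next row. The recording tableau Q records, in position (i, j), the step at which that cell was added to P.
  Insert 1 (step 1): P = [1];  Q = [1]
  Insert 7 (step 2): P = [1, 7];  Q = [1, 2]
  Insert 2 (step 3): P = [1, 2] / [7];  Q = [1, 2] / [3]
  Insert 3 (step 4): P = [1, 2, 3] / [7];  Q = [1, 2, 4] / [3]
  Insert 4 (step 5): P = [1, 2, 3, 4] / [7];  Q = [1, 2, 4, 5] / [3]
  Insert 5 (step 6): P = [1, 2, 3, 4, 5] / [7];  Q = [1, 2, 4, 5, 6] / [3]
  Insert 6 (step 7): P = [1, 2, 3, 4, 5, 6] / [7];  Q = [1, 2, 4, 5, 6, 7] / [3]
Final shape: (6, 1).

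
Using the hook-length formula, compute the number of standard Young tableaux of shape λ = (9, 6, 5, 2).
# SYT of shape (9, 6, 5, 2) = 465585120

Hook-length formula: f^λ = n! / Π hook(c), product over all cells c of the Young diagram. For λ = (9, 6, 5, 2), n = 22 boxes. Hook lengths by row (left-to-right, top-to-bottom): [12, 11, 9, 8, 7, 5, 3, 2, 1]; [8, 7, 5, 4, 3, 1]; [6, 5, 3, 2, 1]; [2, 1]. Product of hooks = 2414168064000. So f^λ = 22! / 2414168064000 = 1124000727777607680000 / 2414168064000 = 465585120.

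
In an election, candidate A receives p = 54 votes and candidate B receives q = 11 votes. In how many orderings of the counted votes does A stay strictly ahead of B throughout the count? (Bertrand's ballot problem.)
Strict-lead orderings = 592122567008

Total orderings of the 65 votes with 54 for A: C(65, 54) = 895068996640. By the Bertrand ballot formula (Cycle Lemma / reflection principle), the number of orderings in which A is strictly ahead of B throughout is (p − q)/(p + q) · C(p + q, p) = (54 − 11)/(54 + 11) · 895068996640 = 592122567008.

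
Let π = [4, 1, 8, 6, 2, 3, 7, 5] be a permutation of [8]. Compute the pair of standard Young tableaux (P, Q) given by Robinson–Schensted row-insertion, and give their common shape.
P = [1, 2, 3, 5] / [4, 6, 7] / [8];  Q = [1, 3, 6, 7] / [2, 4, 8] / [5];  common shape = (4, 3, 1)

Row-insert the values π_1, π_2, … into P one at a time, bumping the leftmost entry strictly greater than the inserted value down to the next row. The recording tableau Q records, in position (i, j), the step at which that cell was added to P.
  Insert 4 (step 1): P = [4];  Q = [1]
  Insert 1 (step 2): P = [1] / [4];  Q = [1] / [2]
  Insert 8 (step 3): P = [1, 8] / [4];  Q = [1, 3] / [2]
  Insert 6 (step 4): P = [1, 6] / [4, 8];  Q = [1, 3] / [2, 4]
  Insert 2 (step 5): P = [1, 2] / [4, 6] / [8];  Q = [1, 3] / [2, 4] / [5]
  Insert 3 (step 6): P = [1, 2, 3] / [4, 6] / [8];  Q = [1, 3, 6] / [2, 4] / [5]
  Insert 7 (step 7): P = [1, 2, 3, 7] / [4, 6] / [8];  Q = [1, 3, 6, 7] / [2, 4] / [5]
  Insert 5 (step 8): P = [1, 2, 3, 5] / [4, 6, 7] / [8];  Q = [1, 3, 6, 7] / [2, 4, 8] / [5]
Final shape: (4, 3, 1).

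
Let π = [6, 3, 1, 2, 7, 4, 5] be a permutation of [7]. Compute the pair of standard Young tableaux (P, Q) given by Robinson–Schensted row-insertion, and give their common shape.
P = [1, 2, 4, 5] / [3, 7] / [6];  Q = [1, 4, 5, 7] / [2, 6] / [3];  common shape = (4, 2, 1)

Row-insert the values π_1, π_2, … into P one at a time, bumping the leftmost entry strictly greater than the inserted value down to the next row. The recording tableau Q records, in position (i, j), the step at which that cell was added to P.
  Insert 6 (step 1): P = [6];  Q = [1]
  Insert 3 (step 2): P = [3] / [6];  Q = [1] / [2]
  Insert 1 (step 3): P = [1] / [3] / [6];  Q = [1] / [2] / [3]
  Insert 2 (step 4): P = [1, 2] / [3] / [6];  Q = [1, 4] / [2] / [3]
  Insert 7 (step 5): P = [1, 2, 7] / [3] / [6];  Q = [1, 4, 5] / [2] / [3]
  Insert 4 (step 6): P = [1, 2, 4] / [3, 7] / [6];  Q = [1, 4, 5] / [2, 6] / [3]
  Insert 5 (step 7): P = [1, 2, 4, 5] / [3, 7] / [6];  Q = [1, 4, 5, 7] / [2, 6] / [3]
Final shape: (4, 2, 1).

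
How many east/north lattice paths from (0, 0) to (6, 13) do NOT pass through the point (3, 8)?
Number of paths = 17892

Total paths from (0, 0) to (6, 13): C(19, 6) = 27132. Paths through (3, 8): (paths (0, 0) → (3, 8)) × (paths (3, 8) → (6, 13)) = C(11, 3) · C(8, 3) = 165 · 56 = 9240. Avoidance count = 27132 − 9240 = 17892.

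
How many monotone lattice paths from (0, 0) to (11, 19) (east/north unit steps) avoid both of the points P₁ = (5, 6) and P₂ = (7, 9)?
Number of paths = 35265496

Inclusion–exclusion. Total paths: C(30, 11) = 54627300. Through P₁: C(11, 5)·C(19, 6) = 12534984. Through P₂: C(16, 7)·C(14, 4) = 11451440. Since P₁ is strictly southwest of P₂, a monotone path through both must visit P₁ then P₂; paths through both = C(11, 5)·C(5, 2)·C(14, 4) = 4624620. Avoid both = 54627300 − 12534984 − 11451440 + 4624620 = 35265496.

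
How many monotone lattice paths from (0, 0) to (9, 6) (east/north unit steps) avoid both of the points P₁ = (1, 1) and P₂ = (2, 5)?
Number of paths = 2343

Inclusion–exclusion. Total paths: C(15, 9) = 5005. Through P₁: C(2, 1)·C(13, 8) = 2574. Through P₂: C(7, 2)·C(8, 7) = 168. Since P₁ is strictly southwest of P₂, a monotone path through both must visit P₁ then P₂; paths through both = C(2, 1)·C(5, 1)·C(8, 7) = 80. Avoid both = 5005 − 2574 − 168 + 80 = 2343.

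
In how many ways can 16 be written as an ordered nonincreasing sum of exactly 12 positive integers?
p(16, 12 parts) = 5

Partitions of n into exactly k parts ↔ partitions of n − k into at most k parts (subtract 1 from each part). For n = 16, k = 12, the partitions are: 5+1+1+1+1+1+1+1+1+1+1+1, 4+2+1+1+1+1+1+1+1+1+1+1, 3+3+1+1+1+1+1+1+1+1+1+1, 3+2+2+1+1+1+1+1+1+1+1+1, 2+2+2+2+1+1+1+1+1+1+1+1. Count = 5.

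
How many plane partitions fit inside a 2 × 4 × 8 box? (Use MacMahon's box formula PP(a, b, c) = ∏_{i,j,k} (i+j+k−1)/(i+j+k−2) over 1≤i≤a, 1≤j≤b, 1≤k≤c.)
PP(2, 4, 8) = 70785

Evaluate the triple product over i = 1..2, j = 1..4, k = 1..8. The factors are (2/1) · (3/2) · (4/3) · (5/4) · (6/5) · (7/6) · (8/7) · (9/8) · … (64 factors total). The numerators and denominators telescope so the product is an integer; carrying out the multiplication exactly gives PP(2, 4, 8) = 70785.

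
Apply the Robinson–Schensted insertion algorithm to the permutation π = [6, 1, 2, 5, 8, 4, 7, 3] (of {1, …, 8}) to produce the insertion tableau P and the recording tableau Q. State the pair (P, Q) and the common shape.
P = [1, 2, 3, 7] / [4, 8] / [5] / [6];  Q = [1, 3, 4, 5] / [2, 7] / [6] / [8];  common shape = (4, 2, 1, 1)

Row-insert the values π_1, π_2, … into P one at a time, bumping the leftmost entry strictly greater than the inserted value down to the next row. The recording tableau Q records, in position (i, j), the step at which that cell was added to P.
  Insert 6 (step 1): P = [6];  Q = [1]
  Insert 1 (step 2): P = [1] / [6];  Q = [1] / [2]
  Insert 2 (step 3): P = [1, 2] / [6];  Q = [1, 3] / [2]
  Insert 5 (step 4): P = [1, 2, 5] / [6];  Q = [1, 3, 4] / [2]
  Insert 8 (step 5): P = [1, 2, 5, 8] / [6];  Q = [1, 3, 4, 5] / [2]
  Insert 4 (step 6): P = [1, 2, 4, 8] / [5] / [6];  Q = [1, 3, 4, 5] / [2] / [6]
  Insert 7 (step 7): P = [1, 2, 4, 7] / [5, 8] / [6];  Q = [1, 3, 4, 5] / [2, 7] / [6]
  Insert 3 (step 8): P = [1, 2, 3, 7] / [4, 8] / [5] / [6];  Q = [1, 3, 4, 5] / [2, 7] / [6] / [8]
Final shape: (4, 2, 1, 1).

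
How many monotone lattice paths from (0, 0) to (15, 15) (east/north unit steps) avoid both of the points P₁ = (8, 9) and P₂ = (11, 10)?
Number of paths = 81211584

Inclusion–exclusion. Total paths: C(30, 15) = 155117520. Through P₁: C(17, 8)·C(13, 7) = 41715960. Through P₂: C(21, 11)·C(9, 4) = 44442216. Since P₁ is strictly southwest of P₂, a monotone path through both must visit P₁ then P₂; paths through both = C(17, 8)·C(4, 3)·C(9, 4) = 12252240. Avoid both = 155117520 − 41715960 − 44442216 + 12252240 = 81211584.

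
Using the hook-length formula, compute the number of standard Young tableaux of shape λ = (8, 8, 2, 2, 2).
# SYT of shape (8, 8, 2, 2, 2) = 148140720

Hook-length formula: f^λ = n! / Π hook(c), product over all cells c of the Young diagram. For λ = (8, 8, 2, 2, 2), n = 22 boxes. Hook lengths by row (left-to-right, top-to-bottom): [12, 11, 7, 6, 5, 4, 3, 2]; [11, 10, 6, 5, 4, 3, 2, 1]; [4, 3]; [3, 2]; [2, 1]. Product of hooks = 7587385344000. So f^λ = 22! / 7587385344000 = 1124000727777607680000 / 7587385344000 = 148140720.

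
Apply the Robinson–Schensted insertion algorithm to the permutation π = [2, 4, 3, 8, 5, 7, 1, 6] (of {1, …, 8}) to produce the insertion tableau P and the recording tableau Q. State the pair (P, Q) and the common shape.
P = [1, 3, 5, 6] / [2, 7] / [4, 8];  Q = [1, 2, 4, 6] / [3, 5] / [7, 8];  common shape = (4, 2, 2)

Row-insert the values π_1, π_2, … into P one at a time, bumping the leftmost entry strictly greater than the inserted value down to the next row. The recording tableau Q records, in position (i, j), the step at which that cell was added to P.
  Insert 2 (step 1): P = [2];  Q = [1]
  Insert 4 (step 2): P = [2, 4];  Q = [1, 2]
  Insert 3 (step 3): P = [2, 3] / [4];  Q = [1, 2] / [3]
  Insert 8 (step 4): P = [2, 3, 8] / [4];  Q = [1, 2, 4] / [3]
  Insert 5 (step 5): P = [2, 3, 5] / [4, 8];  Q = [1, 2, 4] / [3, 5]
  Insert 7 (step 6): P = [2, 3, 5, 7] / [4, 8];  Q = [1, 2, 4, 6] / [3, 5]
  Insert 1 (step 7): P = [1, 3, 5, 7] / [2, 8] / [4];  Q = [1, 2, 4, 6] / [3, 5] / [7]
  Insert 6 (step 8): P = [1, 3, 5, 6] / [2, 7] / [4, 8];  Q = [1, 2, 4, 6] / [3, 5] / [7, 8]
Final shape: (4, 2, 2).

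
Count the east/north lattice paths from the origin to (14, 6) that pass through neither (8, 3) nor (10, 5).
Number of paths = 14835

Inclusion–exclusion. Total paths: C(20, 14) = 38760. Through P₁: C(11, 8)·C(9, 6) = 13860. Through P₂: C(15, 10)·C(5, 4) = 15015. Since P₁ is strictly southwest of P₂, a monotone path through both must visit P₁ then P₂; paths through both = C(11, 8)·C(4, 2)·C(5, 4) = 4950. Avoid both = 38760 − 13860 − 15015 + 4950 = 14835.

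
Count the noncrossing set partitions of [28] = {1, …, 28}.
C_28 = 263747951750360

These noncrossing partitions are counted by the Catalan number C_n = (1/(n + 1)) · C(2n, n). For n = 28: C_28 = (1/29) · C(56, 28) = 7648690600760440/29 = 263747951750360.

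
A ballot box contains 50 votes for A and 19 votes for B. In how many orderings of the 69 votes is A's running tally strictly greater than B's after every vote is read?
Strict-lead orderings = 20780218275537864

Total orderings of the 69 votes with 50 for A: C(69, 50) = 46252743903616536. By the Bertrand ballot formula (Cycle Lemma / reflection principle), the number of orderings in which A is strictly ahead of B throughout is (p − q)/(p + q) · C(p + q, p) = (50 − 19)/(50 + 19) · 46252743903616536 = 20780218275537864.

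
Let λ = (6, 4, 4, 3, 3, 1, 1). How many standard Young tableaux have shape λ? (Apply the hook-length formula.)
# SYT of shape (6, 4, 4, 3, 3, 1, 1) = 2091253164

Hook-length formula: f^λ = n! / Π hook(c), product over all cells c of the Young diagram. For λ = (6, 4, 4, 3, 3, 1, 1), n = 22 boxes. Hook lengths by row (left-to-right, top-to-bottom): [12, 9, 8, 5, 2, 1]; [9, 6, 5, 2]; [8, 5, 4, 1]; [6, 3, 2]; [5, 2, 1]; [2]; [1]. Product of hooks = 537477120000. So f^λ = 22! / 537477120000 = 1124000727777607680000 / 537477120000 = 2091253164.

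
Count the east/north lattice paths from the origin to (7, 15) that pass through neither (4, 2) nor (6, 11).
Number of paths = 104389

Inclusion–exclusion. Total paths: C(22, 7) = 170544. Through P₁: C(6, 4)·C(16, 3) = 8400. Through P₂: C(17, 6)·C(5, 1) = 61880. Since P₁ is strictly southwest of P₂, a monotone path through both must visit P₁ then P₂; paths through both = C(6, 4)·C(11, 2)·C(5, 1) = 4125. Avoid both = 170544 − 8400 − 61880 + 4125 = 104389.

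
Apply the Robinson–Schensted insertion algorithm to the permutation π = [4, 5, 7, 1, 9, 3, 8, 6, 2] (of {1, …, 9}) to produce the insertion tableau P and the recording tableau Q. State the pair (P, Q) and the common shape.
P = [1, 2, 6, 8] / [3, 5, 7] / [4] / [9];  Q = [1, 2, 3, 5] / [4, 6, 7] / [8] / [9];  common shape = (4, 3, 1, 1)

Row-insert the values π_1, π_2, … into P one at a time, bumping the leftmost entry strictly greater than the inserted value down to the next row. The recording tableau Q records, in position (i, j), the step at which that cell was added to P.
  Insert 4 (step 1): P = [4];  Q = [1]
  Insert 5 (step 2): P = [4, 5];  Q = [1, 2]
  Insert 7 (step 3): P = [4, 5, 7];  Q = [1, 2, 3]
  Insert 1 (step 4): P = [1, 5, 7] / [4];  Q = [1, 2, 3] / [4]
  Insert 9 (step 5): P = [1, 5, 7, 9] / [4];  Q = [1, 2, 3, 5] / [4]
  Insert 3 (step 6): P = [1, 3, 7, 9] / [4, 5];  Q = [1, 2, 3, 5] / [4, 6]
  Insert 8 (step 7): P = [1, 3, 7, 8] / [4, 5, 9];  Q = [1, 2, 3, 5] / [4, 6, 7]
  Insert 6 (step 8): P = [1, 3, 6, 8] / [4, 5, 7] / [9];  Q = [1, 2, 3, 5] / [4, 6, 7] / [8]
  Insert 2 (step 9): P = [1, 2, 6, 8] / [3, 5, 7] / [4] / [9];  Q = [1, 2, 3, 5] / [4, 6, 7] / [8] / [9]
Final shape: (4, 3, 1, 1).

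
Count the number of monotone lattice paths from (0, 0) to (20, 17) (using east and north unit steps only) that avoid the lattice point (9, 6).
Number of paths = 12374681550

Total paths from (0, 0) to (20, 17): C(37, 20) = 15905368710. Paths through (9, 6): (paths (0, 0) → (9, 6)) × (paths (9, 6) → (20, 17)) = C(15, 9) · C(22, 11) = 5005 · 705432 = 3530687160. Avoidance count = 15905368710 − 3530687160 = 12374681550.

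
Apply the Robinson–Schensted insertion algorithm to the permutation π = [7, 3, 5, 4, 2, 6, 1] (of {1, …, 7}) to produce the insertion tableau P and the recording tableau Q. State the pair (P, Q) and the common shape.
P = [1, 4, 6] / [2] / [3] / [5] / [7];  Q = [1, 3, 6] / [2] / [4] / [5] / [7];  common shape = (3, 1, 1, 1, 1)

Row-insert the values π_1, π_2, … into P one at a time, bumping the leftmost entry strictly greater than the inserted value down to the next row. The recording tableau Q records, in position (i, j), the step at which that cell was added to P.
  Insert 7 (step 1): P = [7];  Q = [1]
  Insert 3 (step 2): P = [3] / [7];  Q = [1] / [2]
  Insert 5 (step 3): P = [3, 5] / [7];  Q = [1, 3] / [2]
  Insert 4 (step 4): P = [3, 4] / [5] / [7];  Q = [1, 3] / [2] / [4]
  Insert 2 (step 5): P = [2, 4] / [3] / [5] / [7];  Q = [1, 3] / [2] / [4] / [5]
  Insert 6 (step 6): P = [2, 4, 6] / [3] / [5] / [7];  Q = [1, 3, 6] / [2] / [4] / [5]
  Insert 1 (step 7): P = [1, 4, 6] / [2] / [3] / [5] / [7];  Q = [1, 3, 6] / [2] / [4] / [5] / [7]
Final shape: (3, 1, 1, 1, 1).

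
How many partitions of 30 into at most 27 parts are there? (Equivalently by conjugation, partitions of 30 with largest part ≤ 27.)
p(30, parts ≤ 27) = 5600

Use the recurrence p(n, m) = p(n, m−1) + p(n−m, m): either the largest part is < m (count p(n, m−1)) or the largest part is exactly m (remove one copy of m, count p(n−m, m)). With p(0, ·) = 1 this gives p(30, parts ≤ 27) = 5600. (By conjugating Young diagrams, this also counts partitions of 30 into at most 27 parts.)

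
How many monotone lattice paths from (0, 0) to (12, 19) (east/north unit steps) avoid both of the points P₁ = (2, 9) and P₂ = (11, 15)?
Number of paths = 93704520

Inclusion–exclusion. Total paths: C(31, 12) = 141120525. Through P₁: C(11, 2)·C(20, 10) = 10161580. Through P₂: C(26, 11)·C(5, 1) = 38630800. Since P₁ is strictly southwest of P₂, a monotone path through both must visit P₁ then P₂; paths through both = C(11, 2)·C(15, 9)·C(5, 1) = 1376375. Avoid both = 141120525 − 10161580 − 38630800 + 1376375 = 93704520.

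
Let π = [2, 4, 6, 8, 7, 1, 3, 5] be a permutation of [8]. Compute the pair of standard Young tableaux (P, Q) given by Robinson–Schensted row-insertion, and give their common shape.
P = [1, 3, 5, 7] / [2, 4, 6] / [8];  Q = [1, 2, 3, 4] / [5, 7, 8] / [6];  common shape = (4, 3, 1)

Row-insert the values π_1, π_2, … into P one at a time, bumping the leftmost entry strictly greater than the inserted value down to the next row. The recording tableau Q records, in position (i, j), the step at which that cell was added to P.
  Insert 2 (step 1): P = [2];  Q = [1]
  Insert 4 (step 2): P = [2, 4];  Q = [1, 2]
  Insert 6 (step 3): P = [2, 4, 6];  Q = [1, 2, 3]
  Insert 8 (step 4): P = [2, 4, 6, 8];  Q = [1, 2, 3, 4]
  Insert 7 (step 5): P = [2, 4, 6, 7] / [8];  Q = [1, 2, 3, 4] / [5]
  Insert 1 (step 6): P = [1, 4, 6, 7] / [2] / [8];  Q = [1, 2, 3, 4] / [5] / [6]
  Insert 3 (step 7): P = [1, 3, 6, 7] / [2, 4] / [8];  Q = [1, 2, 3, 4] / [5, 7] / [6]
  Insert 5 (step 8): P = [1, 3, 5, 7] / [2, 4, 6] / [8];  Q = [1, 2, 3, 4] / [5, 7, 8] / [6]
Final shape: (4, 3, 1).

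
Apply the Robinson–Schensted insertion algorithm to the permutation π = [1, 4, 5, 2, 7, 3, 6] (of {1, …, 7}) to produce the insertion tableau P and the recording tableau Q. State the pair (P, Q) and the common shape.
P = [1, 2, 3, 6] / [4, 5, 7];  Q = [1, 2, 3, 5] / [4, 6, 7];  common shape = (4, 3)

Row-insert the values π_1, π_2, … into P one at a time, bumping the leftmost entry strictly greater than the inserted value down to the next row. The recording tableau Q records, in position (i, j), the step at which that cell was added to P.
  Insert 1 (step 1): P = [1];  Q = [1]
  Insert 4 (step 2): P = [1, 4];  Q = [1, 2]
  Insert 5 (step 3): P = [1, 4, 5];  Q = [1, 2, 3]
  Insert 2 (step 4): P = [1, 2, 5] / [4];  Q = [1, 2, 3] / [4]
  Insert 7 (step 5): P = [1, 2, 5, 7] / [4];  Q = [1, 2, 3, 5] / [4]
  Insert 3 (step 6): P = [1, 2, 3, 7] / [4, 5];  Q = [1, 2, 3, 5] / [4, 6]
  Insert 6 (step 7): P = [1, 2, 3, 6] / [4, 5, 7];  Q = [1, 2, 3, 5] / [4, 6, 7]
Final shape: (4, 3).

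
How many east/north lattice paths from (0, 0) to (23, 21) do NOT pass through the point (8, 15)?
Number of paths = 1986010001184

Total paths from (0, 0) to (23, 21): C(44, 23) = 2012616400080. Paths through (8, 15): (paths (0, 0) → (8, 15)) × (paths (8, 15) → (23, 21)) = C(23, 8) · C(21, 15) = 490314 · 54264 = 26606398896. Avoidance count = 2012616400080 − 26606398896 = 1986010001184.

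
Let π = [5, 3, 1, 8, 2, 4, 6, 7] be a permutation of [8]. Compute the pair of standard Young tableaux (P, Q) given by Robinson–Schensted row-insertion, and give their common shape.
P = [1, 2, 4, 6, 7] / [3, 8] / [5];  Q = [1, 4, 6, 7, 8] / [2, 5] / [3];  common shape = (5, 2, 1)

Row-insert the values π_1, π_2, … into P one at a time, bumping the leftmost entry strictly greater than the inserted value down to the next row. The recording tableau Q records, in position (i, j), the step at which that cell was added to P.
  Insert 5 (step 1): P = [5];  Q = [1]
  Insert 3 (step 2): P = [3] / [5];  Q = [1] / [2]
  Insert 1 (step 3): P = [1] / [3] / [5];  Q = [1] / [2] / [3]
  Insert 8 (step 4): P = [1, 8] / [3] / [5];  Q = [1, 4] / [2] / [3]
  Insert 2 (step 5): P = [1, 2] / [3, 8] / [5];  Q = [1, 4] / [2, 5] / [3]
  Insert 4 (step 6): P = [1, 2, 4] / [3, 8] / [5];  Q = [1, 4, 6] / [2, 5] / [3]
  Insert 6 (step 7): P = [1, 2, 4, 6] / [3, 8] / [5];  Q = [1, 4, 6, 7] / [2, 5] / [3]
  Insert 7 (step 8): P = [1, 2, 4, 6, 7] / [3, 8] / [5];  Q = [1, 4, 6, 7, 8] / [2, 5] / [3]
Final shape: (5, 2, 1).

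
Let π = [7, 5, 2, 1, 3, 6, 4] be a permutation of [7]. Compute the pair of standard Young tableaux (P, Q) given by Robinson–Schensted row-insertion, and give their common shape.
P = [1, 3, 4] / [2, 6] / [5] / [7];  Q = [1, 5, 6] / [2, 7] / [3] / [4];  common shape = (3, 2, 1, 1)

Row-insert the values π_1, π_2, … into P one at a time, bumping the leftmost entry strictly greater than the inserted value down to the next row. The recording tableau Q records, in position (i, j), the step at which that cell was added to P.
  Insert 7 (step 1): P = [7];  Q = [1]
  Insert 5 (step 2): P = [5] / [7];  Q = [1] / [2]
  Insert 2 (step 3): P = [2] / [5] / [7];  Q = [1] / [2] / [3]
  Insert 1 (step 4): P = [1] / [2] / [5] / [7];  Q = [1] / [2] / [3] / [4]
  Insert 3 (step 5): P = [1, 3] / [2] / [5] / [7];  Q = [1, 5] / [2] / [3] / [4]
  Insert 6 (step 6): P = [1, 3, 6] / [2] / [5] / [7];  Q = [1, 5, 6] / [2] / [3] / [4]
  Insert 4 (step 7): P = [1, 3, 4] / [2, 6] / [5] / [7];  Q = [1, 5, 6] / [2, 7] / [3] / [4]
Final shape: (3, 2, 1, 1).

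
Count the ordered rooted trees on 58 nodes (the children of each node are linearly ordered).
C_57 = 26700952856774851904245220912664

These ordered rooted trees are counted by the Catalan number C_n = (1/(n + 1)) · C(2n, n). For n = 57: C_57 = (1/58) · C(114, 57) = 1548655265692941410446222812934512/58 = 26700952856774851904245220912664.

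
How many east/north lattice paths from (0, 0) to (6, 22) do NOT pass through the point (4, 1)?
Number of paths = 375475

Total paths from (0, 0) to (6, 22): C(28, 6) = 376740. Paths through (4, 1): (paths (0, 0) → (4, 1)) × (paths (4, 1) → (6, 22)) = C(5, 4) · C(23, 2) = 5 · 253 = 1265. Avoidance count = 376740 − 1265 = 375475.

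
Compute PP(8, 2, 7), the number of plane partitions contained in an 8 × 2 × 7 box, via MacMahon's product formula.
PP(8, 2, 7) = 9202050

Evaluate the triple product over i = 1..8, j = 1..2, k = 1..7. The factors are (2/1) · (3/2) · (4/3) · (5/4) · (6/5) · (7/6) · (8/7) · (3/2) · … (112 factors total). The numerators and denominators telescope so the product is an integer; carrying out the multiplication exactly gives PP(8, 2, 7) = 9202050.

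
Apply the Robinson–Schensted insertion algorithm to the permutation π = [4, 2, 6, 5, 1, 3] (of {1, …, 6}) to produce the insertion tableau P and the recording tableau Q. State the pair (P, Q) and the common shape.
P = [1, 3] / [2, 5] / [4, 6];  Q = [1, 3] / [2, 4] / [5, 6];  common shape = (2, 2, 2)

Row-insert the values π_1, π_2, … into P one at a time, bumping the leftmost entry strictly greater than the inserted value down to the next row. The recording tableau Q records, in position (i, j), the step at which that cell was added to P.
  Insert 4 (step 1): P = [4];  Q = [1]
  Insert 2 (step 2): P = [2] / [4];  Q = [1] / [2]
  Insert 6 (step 3): P = [2, 6] / [4];  Q = [1, 3] / [2]
  Insert 5 (step 4): P = [2, 5] / [4, 6];  Q = [1, 3] / [2, 4]
  Insert 1 (step 5): P = [1, 5] / [2, 6] / [4];  Q = [1, 3] / [2, 4] / [5]
  Insert 3 (step 6): P = [1, 3] / [2, 5] / [4, 6];  Q = [1, 3] / [2, 4] / [5, 6]
Final shape: (2, 2, 2).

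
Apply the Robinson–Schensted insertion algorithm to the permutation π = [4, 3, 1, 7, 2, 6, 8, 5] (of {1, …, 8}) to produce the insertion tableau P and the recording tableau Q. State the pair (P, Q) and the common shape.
P = [1, 2, 5, 8] / [3, 6] / [4, 7];  Q = [1, 4, 6, 7] / [2, 5] / [3, 8];  common shape = (4, 2, 2)

Row-insert the values π_1, π_2, … into P one at a time, bumping the leftmost entry strictly greater than the inserted value down to the next row. The recording tableau Q records, in position (i, j), the step at which that cell was added to P.
  Insert 4 (step 1): P = [4];  Q = [1]
  Insert 3 (step 2): P = [3] / [4];  Q = [1] / [2]
  Insert 1 (step 3): P = [1] / [3] / [4];  Q = [1] / [2] / [3]
  Insert 7 (step 4): P = [1, 7] / [3] / [4];  Q = [1, 4] / [2] / [3]
  Insert 2 (step 5): P = [1, 2] / [3, 7] / [4];  Q = [1, 4] / [2, 5] / [3]
  Insert 6 (step 6): P = [1, 2, 6] / [3, 7] / [4];  Q = [1, 4, 6] / [2, 5] / [3]
  Insert 8 (step 7): P = [1, 2, 6, 8] / [3, 7] / [4];  Q = [1, 4, 6, 7] / [2, 5] / [3]
  Insert 5 (step 8): P = [1, 2, 5, 8] / [3, 6] / [4, 7];  Q = [1, 4, 6, 7] / [2, 5] / [3, 8]
Final shape: (4, 2, 2).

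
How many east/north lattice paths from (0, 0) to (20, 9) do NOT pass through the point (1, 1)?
Number of paths = 5574855

Total paths from (0, 0) to (20, 9): C(29, 20) = 10015005. Paths through (1, 1): (paths (0, 0) → (1, 1)) × (paths (1, 1) → (20, 9)) = C(2, 1) · C(27, 19) = 2 · 2220075 = 4440150. Avoidance count = 10015005 − 4440150 = 5574855.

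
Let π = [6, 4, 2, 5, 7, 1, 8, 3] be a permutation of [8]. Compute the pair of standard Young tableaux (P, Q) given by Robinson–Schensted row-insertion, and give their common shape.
P = [1, 3, 7, 8] / [2, 5] / [4] / [6];  Q = [1, 4, 5, 7] / [2, 8] / [3] / [6];  common shape = (4, 2, 1, 1)

Row-insert the values π_1, π_2, … into P one at a time, bumping the leftmost entry strictly greater than the inserted value down to the next row. The recording tableau Q records, in position (i, j), the step at which that cell was added to P.
  Insert 6 (step 1): P = [6];  Q = [1]
  Insert 4 (step 2): P = [4] / [6];  Q = [1] / [2]
  Insert 2 (step 3): P = [2] / [4] / [6];  Q = [1] / [2] / [3]
  Insert 5 (step 4): P = [2, 5] / [4] / [6];  Q = [1, 4] / [2] / [3]
  Insert 7 (step 5): P = [2, 5, 7] / [4] / [6];  Q = [1, 4, 5] / [2] / [3]
  Insert 1 (step 6): P = [1, 5, 7] / [2] / [4] / [6];  Q = [1, 4, 5] / [2] / [3] / [6]
  Insert 8 (step 7): P = [1, 5, 7, 8] / [2] / [4] / [6];  Q = [1, 4, 5, 7] / [2] / [3] / [6]
  Insert 3 (step 8): P = [1, 3, 7, 8] / [2, 5] / [4] / [6];  Q = [1, 4, 5, 7] / [2, 8] / [3] / [6]
Final shape: (4, 2, 1, 1).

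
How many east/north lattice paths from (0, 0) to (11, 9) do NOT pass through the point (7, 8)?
Number of paths = 135785

Total paths from (0, 0) to (11, 9): C(20, 11) = 167960. Paths through (7, 8): (paths (0, 0) → (7, 8)) × (paths (7, 8) → (11, 9)) = C(15, 7) · C(5, 4) = 6435 · 5 = 32175. Avoidance count = 167960 − 32175 = 135785.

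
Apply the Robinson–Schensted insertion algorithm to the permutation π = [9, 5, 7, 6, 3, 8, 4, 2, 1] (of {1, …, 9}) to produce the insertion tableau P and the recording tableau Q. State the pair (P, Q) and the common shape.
P = [1, 4, 8] / [2, 6] / [3] / [5] / [7] / [9];  Q = [1, 3, 6] / [2, 7] / [4] / [5] / [8] / [9];  common shape = (3, 2, 1, 1, 1, 1)

Row-insert the values π_1, π_2, … into P one at a time, bumping the leftmost entry strictly greater than the inserted value down to the next row. The recording tableau Q records, in position (i, j), the step at which that cell was added to P.
  Insert 9 (step 1): P = [9];  Q = [1]
  Insert 5 (step 2): P = [5] / [9];  Q = [1] / [2]
  Insert 7 (step 3): P = [5, 7] / [9];  Q = [1, 3] / [2]
  Insert 6 (step 4): P = [5, 6] / [7] / [9];  Q = [1, 3] / [2] / [4]
  Insert 3 (step 5): P = [3, 6] / [5] / [7] / [9];  Q = [1, 3] / [2] / [4] / [5]
  Insert 8 (step 6): P = [3, 6, 8] / [5] / [7] / [9];  Q = [1, 3, 6] / [2] / [4] / [5]
  Insert 4 (step 7): P = [3, 4, 8] / [5, 6] / [7] / [9];  Q = [1, 3, 6] / [2, 7] / [4] / [5]
  Insert 2 (step 8): P = [2, 4, 8] / [3, 6] / [5] / [7] / [9];  Q = [1, 3, 6] / [2, 7] / [4] / [5] / [8]
  Insert 1 (step 9): P = [1, 4, 8] / [2, 6] / [3] / [5] / [7] / [9];  Q = [1, 3, 6] / [2, 7] / [4] / [5] / [8] / [9]
Final shape: (3, 2, 1, 1, 1, 1).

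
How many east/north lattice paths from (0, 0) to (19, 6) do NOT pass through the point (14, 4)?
Number of paths = 112840

Total paths from (0, 0) to (19, 6): C(25, 19) = 177100. Paths through (14, 4): (paths (0, 0) → (14, 4)) × (paths (14, 4) → (19, 6)) = C(18, 14) · C(7, 5) = 3060 · 21 = 64260. Avoidance count = 177100 − 64260 = 112840.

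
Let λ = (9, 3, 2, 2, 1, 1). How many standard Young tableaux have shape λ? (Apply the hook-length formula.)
# SYT of shape (9, 3, 2, 2, 1, 1) = 3222180

Hook-length formula: f^λ = n! / Π hook(c), product over all cells c of the Young diagram. For λ = (9, 3, 2, 2, 1, 1), n = 18 boxes. Hook lengths by row (left-to-right, top-to-bottom): [14, 11, 8, 6, 5, 4, 3, 2, 1]; [7, 4, 1]; [5, 2]; [4, 1]; [2]; [1]. Product of hooks = 1986969600. So f^λ = 18! / 1986969600 = 6402373705728000 / 1986969600 = 3222180.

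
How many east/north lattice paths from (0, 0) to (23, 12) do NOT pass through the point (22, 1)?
Number of paths = 834451524

Total paths from (0, 0) to (23, 12): C(35, 23) = 834451800. Paths through (22, 1): (paths (0, 0) → (22, 1)) × (paths (22, 1) → (23, 12)) = C(23, 22) · C(12, 1) = 23 · 12 = 276. Avoidance count = 834451800 − 276 = 834451524.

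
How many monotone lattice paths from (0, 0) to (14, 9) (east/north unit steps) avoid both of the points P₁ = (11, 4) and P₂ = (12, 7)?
Number of paths = 471182

Inclusion–exclusion. Total paths: C(23, 14) = 817190. Through P₁: C(15, 11)·C(8, 3) = 76440. Through P₂: C(19, 12)·C(4, 2) = 302328. Since P₁ is strictly southwest of P₂, a monotone path through both must visit P₁ then P₂; paths through both = C(15, 11)·C(4, 1)·C(4, 2) = 32760. Avoid both = 817190 − 76440 − 302328 + 32760 = 471182.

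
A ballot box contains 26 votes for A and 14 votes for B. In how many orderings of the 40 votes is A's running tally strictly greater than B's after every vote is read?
Strict-lead orderings = 6962078952

Total orderings of the 40 votes with 26 for A: C(40, 26) = 23206929840. By the Bertrand ballot formula (Cycle Lemma / reflection principle), the number of orderings in which A is strictly ahead of B throughout is (p − q)/(p + q) · C(p + q, p) = (26 − 14)/(26 + 14) · 23206929840 = 6962078952.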